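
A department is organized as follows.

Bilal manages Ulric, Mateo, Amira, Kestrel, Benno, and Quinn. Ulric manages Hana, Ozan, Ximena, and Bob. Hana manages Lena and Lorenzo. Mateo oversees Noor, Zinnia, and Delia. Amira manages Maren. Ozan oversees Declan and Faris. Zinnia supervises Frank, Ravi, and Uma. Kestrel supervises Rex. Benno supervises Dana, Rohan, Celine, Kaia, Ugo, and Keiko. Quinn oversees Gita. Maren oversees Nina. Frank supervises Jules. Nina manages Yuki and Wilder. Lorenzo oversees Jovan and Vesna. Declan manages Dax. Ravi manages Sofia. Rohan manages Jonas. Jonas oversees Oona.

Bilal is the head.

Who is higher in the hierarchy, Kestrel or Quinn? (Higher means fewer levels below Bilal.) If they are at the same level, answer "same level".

same level

Both Kestrel and Quinn are 1 level below Bilal.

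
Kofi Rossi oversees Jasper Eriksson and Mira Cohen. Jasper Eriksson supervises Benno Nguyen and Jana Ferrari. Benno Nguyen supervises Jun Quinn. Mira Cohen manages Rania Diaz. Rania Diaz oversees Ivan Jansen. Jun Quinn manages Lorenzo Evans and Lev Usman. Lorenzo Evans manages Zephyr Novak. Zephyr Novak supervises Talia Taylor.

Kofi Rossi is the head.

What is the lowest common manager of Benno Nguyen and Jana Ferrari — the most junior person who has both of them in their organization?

Benno Nguyen's chain of managers is Jasper Eriksson, Kofi Rossi. Jana Ferrari's chain of managers is Jasper Eriksson, Kofi Rossi. The first manager that appears in both chains is Jasper Eriksson.

Jasper Eriksson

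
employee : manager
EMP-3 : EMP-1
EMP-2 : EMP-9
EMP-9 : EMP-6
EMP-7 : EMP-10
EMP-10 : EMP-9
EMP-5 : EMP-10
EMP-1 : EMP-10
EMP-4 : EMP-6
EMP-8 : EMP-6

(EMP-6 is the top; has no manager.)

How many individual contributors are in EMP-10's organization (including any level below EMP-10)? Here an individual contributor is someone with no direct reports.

3

The people in EMP-10's organization with no one reporting to them are EMP-7, EMP-5, EMP-3. That is 3.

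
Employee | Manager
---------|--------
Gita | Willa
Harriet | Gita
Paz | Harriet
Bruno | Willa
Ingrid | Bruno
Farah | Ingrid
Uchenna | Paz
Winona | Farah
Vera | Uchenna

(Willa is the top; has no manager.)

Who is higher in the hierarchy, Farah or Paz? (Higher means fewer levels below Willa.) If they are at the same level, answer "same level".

Both Farah and Paz are 3 levels below Willa.

same level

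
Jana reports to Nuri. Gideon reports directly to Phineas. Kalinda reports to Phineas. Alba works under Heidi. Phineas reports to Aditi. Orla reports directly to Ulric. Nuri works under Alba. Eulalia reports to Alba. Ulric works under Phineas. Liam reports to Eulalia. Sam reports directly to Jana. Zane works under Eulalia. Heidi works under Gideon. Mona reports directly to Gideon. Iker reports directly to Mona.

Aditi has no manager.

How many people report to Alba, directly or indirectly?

6

Alba directly manages Eulalia, Nuri. Under Eulalia: Liam, Zane (2). Under Nuri: Jana, Sam (2). So Alba's organization is 2 direct reports plus everyone under them: 3 + 3 = 6.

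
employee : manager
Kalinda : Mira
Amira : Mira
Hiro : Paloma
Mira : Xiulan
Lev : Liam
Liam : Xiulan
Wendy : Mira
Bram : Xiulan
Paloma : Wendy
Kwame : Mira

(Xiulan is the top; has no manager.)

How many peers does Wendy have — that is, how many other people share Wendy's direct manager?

3

Wendy reports to Mira. Mira's other direct reports are Amira, Kwame, Kalinda — 3 peers.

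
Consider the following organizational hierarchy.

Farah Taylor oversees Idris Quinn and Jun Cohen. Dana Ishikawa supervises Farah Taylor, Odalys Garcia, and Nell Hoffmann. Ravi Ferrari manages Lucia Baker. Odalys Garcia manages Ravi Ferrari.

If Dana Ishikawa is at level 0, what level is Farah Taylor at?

1

Chain from Farah Taylor up to Dana Ishikawa: Farah Taylor → Dana Ishikawa. That is 1 step up, so Farah Taylor is 1 level below Dana Ishikawa.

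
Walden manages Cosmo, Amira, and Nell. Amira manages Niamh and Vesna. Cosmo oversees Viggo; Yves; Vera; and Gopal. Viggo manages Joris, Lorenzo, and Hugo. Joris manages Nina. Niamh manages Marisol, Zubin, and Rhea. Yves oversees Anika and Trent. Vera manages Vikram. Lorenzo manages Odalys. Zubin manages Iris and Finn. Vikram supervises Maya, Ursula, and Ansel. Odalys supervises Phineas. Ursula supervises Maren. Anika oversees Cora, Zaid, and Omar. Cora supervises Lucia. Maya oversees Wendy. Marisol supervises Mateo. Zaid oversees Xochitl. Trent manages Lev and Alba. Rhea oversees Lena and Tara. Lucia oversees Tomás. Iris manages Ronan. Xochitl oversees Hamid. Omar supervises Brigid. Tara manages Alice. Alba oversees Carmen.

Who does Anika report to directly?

Anika reports directly to Yves.

Yves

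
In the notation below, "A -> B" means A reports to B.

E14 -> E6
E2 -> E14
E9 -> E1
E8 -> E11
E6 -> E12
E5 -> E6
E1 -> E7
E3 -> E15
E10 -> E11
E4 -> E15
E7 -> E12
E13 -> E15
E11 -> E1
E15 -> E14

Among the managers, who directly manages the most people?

E15

Direct-report counts: E12 has 2; E7 has 1; E1 has 2; E11 has 2; E6 has 2; E14 has 2; E15 has 3. The largest is 3, held by E15.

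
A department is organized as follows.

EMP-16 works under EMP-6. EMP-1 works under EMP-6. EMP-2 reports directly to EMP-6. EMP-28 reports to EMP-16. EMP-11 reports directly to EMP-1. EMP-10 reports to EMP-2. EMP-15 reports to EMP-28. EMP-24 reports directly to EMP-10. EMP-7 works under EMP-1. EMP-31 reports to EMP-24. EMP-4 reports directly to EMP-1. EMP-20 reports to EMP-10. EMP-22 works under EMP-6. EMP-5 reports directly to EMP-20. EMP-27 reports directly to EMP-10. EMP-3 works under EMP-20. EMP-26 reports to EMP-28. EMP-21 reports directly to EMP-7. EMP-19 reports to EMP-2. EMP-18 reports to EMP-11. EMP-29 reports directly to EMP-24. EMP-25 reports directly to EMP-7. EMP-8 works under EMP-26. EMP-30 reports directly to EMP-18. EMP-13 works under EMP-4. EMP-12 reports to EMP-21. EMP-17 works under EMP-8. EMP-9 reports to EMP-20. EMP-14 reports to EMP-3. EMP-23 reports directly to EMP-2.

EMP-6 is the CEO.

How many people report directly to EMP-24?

2

EMP-24 directly manages EMP-31, EMP-29. That is 2 direct reports.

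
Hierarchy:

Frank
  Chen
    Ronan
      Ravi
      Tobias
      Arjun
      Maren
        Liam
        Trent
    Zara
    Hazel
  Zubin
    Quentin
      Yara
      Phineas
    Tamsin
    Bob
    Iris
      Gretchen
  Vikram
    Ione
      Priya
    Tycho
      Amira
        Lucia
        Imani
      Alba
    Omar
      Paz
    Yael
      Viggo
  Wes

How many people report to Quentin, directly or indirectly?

Quentin directly manages Yara, Phineas. Yara has no reports. Phineas has no reports. So Quentin's organization is 2 direct reports plus everyone under them: 1 + 1 = 2.

2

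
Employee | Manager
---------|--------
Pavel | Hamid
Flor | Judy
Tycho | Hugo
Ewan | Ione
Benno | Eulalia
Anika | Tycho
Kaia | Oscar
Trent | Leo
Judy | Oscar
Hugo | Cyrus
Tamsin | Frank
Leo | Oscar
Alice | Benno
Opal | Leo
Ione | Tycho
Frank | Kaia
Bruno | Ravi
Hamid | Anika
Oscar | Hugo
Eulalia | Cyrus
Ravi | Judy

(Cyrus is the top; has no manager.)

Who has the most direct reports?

Direct-report counts: Cyrus has 2; Eulalia has 1; Benno has 1; Hugo has 2; Oscar has 3; Kaia has 1; Frank has 1; Judy has 2; Ravi has 1; Leo has 2; Tycho has 2; Ione has 1; Anika has 1; Hamid has 1. The largest is 3, held by Oscar.

Oscar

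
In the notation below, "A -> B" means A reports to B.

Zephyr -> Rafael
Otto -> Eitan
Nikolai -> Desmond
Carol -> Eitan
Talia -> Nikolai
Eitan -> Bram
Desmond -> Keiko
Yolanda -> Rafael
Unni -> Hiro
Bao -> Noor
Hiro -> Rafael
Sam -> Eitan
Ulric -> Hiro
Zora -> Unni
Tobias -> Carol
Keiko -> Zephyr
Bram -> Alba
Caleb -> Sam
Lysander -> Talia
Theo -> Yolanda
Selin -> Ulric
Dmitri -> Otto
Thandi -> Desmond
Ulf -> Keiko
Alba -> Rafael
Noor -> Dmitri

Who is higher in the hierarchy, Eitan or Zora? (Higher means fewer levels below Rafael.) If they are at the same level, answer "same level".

same level

Both Eitan and Zora are 3 levels below Rafael.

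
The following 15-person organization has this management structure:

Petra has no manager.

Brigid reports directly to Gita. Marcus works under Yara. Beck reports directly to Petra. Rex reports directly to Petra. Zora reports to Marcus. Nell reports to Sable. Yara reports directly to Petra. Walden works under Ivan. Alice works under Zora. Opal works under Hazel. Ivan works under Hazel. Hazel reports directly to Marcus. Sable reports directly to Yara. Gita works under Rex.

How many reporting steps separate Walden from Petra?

Chain from Walden up to Petra: Walden → Ivan → Hazel → Marcus → Yara → Petra. That is 5 steps up, so Walden is 5 levels below Petra.

5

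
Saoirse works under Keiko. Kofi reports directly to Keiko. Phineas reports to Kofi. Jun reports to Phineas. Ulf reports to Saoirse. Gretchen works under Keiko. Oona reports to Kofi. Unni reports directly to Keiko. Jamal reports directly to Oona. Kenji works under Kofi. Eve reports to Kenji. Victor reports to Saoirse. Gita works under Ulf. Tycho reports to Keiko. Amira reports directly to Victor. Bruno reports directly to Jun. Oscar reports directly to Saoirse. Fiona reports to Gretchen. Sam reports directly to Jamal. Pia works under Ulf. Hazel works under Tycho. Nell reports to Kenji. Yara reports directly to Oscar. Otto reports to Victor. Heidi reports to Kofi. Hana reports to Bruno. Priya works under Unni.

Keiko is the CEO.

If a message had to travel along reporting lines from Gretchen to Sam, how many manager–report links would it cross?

Gretchen is 1 level below Keiko, and Sam is 4 levels below Keiko (their lowest common manager). The shortest path runs up from Gretchen to Keiko and back down to Sam: 1 + 4 = 5 links.

5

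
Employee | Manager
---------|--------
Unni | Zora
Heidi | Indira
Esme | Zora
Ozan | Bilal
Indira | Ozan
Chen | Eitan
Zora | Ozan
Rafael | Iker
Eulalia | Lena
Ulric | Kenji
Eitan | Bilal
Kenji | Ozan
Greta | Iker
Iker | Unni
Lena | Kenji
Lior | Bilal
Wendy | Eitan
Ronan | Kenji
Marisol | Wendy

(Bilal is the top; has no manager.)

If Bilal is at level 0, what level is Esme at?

Chain from Esme up to Bilal: Esme → Zora → Ozan → Bilal. That is 3 steps up, so Esme is 3 levels below Bilal.

3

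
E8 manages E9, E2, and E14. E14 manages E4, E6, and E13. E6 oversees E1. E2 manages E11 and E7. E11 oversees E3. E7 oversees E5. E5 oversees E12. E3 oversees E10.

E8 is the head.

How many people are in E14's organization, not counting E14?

E14 directly manages E13, E6, E4. E13 has no reports. Under E6: E1 (1). E4 has no reports. So E14's organization is 3 direct reports plus everyone under them: 1 + 2 + 1 = 4.

4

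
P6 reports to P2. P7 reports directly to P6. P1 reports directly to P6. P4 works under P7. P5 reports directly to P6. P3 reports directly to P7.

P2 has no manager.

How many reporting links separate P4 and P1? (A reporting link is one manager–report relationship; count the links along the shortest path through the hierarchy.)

3

P4 is 2 levels below P6, and P1 is 1 level below P6 (their lowest common manager). The shortest path runs up from P4 to P6 and back down to P1: 2 + 1 = 3 links.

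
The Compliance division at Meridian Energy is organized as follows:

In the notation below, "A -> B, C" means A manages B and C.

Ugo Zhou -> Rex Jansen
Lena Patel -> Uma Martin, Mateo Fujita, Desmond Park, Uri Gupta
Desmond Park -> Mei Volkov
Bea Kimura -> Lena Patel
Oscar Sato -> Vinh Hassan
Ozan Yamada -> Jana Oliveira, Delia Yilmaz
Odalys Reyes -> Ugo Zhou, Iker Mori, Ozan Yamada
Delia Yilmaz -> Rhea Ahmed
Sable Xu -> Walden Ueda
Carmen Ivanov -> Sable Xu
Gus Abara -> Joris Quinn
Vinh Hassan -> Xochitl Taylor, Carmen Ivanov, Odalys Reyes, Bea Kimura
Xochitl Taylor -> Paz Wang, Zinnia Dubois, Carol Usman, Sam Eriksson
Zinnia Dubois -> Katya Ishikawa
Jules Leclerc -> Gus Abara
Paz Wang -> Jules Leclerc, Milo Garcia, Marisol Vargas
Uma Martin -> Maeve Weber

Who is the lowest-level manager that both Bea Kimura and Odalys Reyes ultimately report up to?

Bea Kimura's chain of managers is Vinh Hassan, Oscar Sato. Odalys Reyes's chain of managers is Vinh Hassan, Oscar Sato. The first manager that appears in both chains is Vinh Hassan.

Vinh Hassan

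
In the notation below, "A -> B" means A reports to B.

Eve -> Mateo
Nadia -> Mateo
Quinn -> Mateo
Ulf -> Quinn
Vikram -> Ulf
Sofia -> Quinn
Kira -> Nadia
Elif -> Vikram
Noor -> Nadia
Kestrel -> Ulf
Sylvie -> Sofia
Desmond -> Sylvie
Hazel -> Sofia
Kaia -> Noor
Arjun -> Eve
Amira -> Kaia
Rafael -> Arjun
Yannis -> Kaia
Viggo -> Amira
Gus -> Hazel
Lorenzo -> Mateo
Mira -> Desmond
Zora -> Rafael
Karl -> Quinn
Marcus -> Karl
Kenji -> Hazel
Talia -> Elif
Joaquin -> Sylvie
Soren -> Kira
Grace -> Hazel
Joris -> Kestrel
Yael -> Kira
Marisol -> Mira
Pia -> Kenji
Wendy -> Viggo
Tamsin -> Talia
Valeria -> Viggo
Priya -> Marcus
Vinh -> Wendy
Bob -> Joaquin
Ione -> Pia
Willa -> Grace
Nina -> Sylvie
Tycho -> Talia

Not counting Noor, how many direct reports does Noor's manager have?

Noor reports to Nadia. Nadia's other direct reports are Kira — 1 peer.

1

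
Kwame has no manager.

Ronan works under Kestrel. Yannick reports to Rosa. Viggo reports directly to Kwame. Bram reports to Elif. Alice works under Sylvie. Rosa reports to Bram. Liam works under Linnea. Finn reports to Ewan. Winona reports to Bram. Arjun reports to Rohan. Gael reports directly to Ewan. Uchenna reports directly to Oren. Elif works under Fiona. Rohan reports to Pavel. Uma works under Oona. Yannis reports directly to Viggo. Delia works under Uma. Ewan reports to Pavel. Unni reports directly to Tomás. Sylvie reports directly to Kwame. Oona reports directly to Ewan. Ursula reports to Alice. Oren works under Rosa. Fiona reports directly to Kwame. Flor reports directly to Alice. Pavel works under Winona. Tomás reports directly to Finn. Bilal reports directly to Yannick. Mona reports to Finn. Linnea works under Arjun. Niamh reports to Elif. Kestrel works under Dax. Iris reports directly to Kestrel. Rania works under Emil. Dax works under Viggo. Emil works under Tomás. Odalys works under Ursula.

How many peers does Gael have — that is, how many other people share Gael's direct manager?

2

Gael reports to Ewan. Ewan's other direct reports are Finn, Oona — 2 peers.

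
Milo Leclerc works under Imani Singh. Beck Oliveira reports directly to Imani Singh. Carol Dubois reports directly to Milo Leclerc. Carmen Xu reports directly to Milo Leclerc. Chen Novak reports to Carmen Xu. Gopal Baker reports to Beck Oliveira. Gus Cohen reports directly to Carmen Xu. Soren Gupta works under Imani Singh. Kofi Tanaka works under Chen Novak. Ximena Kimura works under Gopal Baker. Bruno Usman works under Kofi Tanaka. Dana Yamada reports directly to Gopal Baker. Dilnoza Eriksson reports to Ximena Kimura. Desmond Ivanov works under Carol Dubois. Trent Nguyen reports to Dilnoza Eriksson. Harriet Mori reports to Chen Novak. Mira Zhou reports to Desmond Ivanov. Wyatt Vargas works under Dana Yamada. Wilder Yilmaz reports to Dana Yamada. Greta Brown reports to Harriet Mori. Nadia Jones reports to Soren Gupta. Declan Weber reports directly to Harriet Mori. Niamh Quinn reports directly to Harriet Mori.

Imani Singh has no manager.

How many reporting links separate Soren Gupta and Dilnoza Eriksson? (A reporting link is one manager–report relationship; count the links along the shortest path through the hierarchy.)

Soren Gupta is 1 level below Imani Singh, and Dilnoza Eriksson is 4 levels below Imani Singh (their lowest common manager). The shortest path runs up from Soren Gupta to Imani Singh and back down to Dilnoza Eriksson: 1 + 4 = 5 links.

5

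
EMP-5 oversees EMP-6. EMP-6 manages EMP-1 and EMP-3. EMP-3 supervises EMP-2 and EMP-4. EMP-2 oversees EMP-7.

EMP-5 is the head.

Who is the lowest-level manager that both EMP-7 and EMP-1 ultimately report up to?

EMP-6

EMP-7's chain of managers is EMP-2, EMP-3, EMP-6, EMP-5. EMP-1's chain of managers is EMP-6, EMP-5. The first manager that appears in both chains is EMP-6.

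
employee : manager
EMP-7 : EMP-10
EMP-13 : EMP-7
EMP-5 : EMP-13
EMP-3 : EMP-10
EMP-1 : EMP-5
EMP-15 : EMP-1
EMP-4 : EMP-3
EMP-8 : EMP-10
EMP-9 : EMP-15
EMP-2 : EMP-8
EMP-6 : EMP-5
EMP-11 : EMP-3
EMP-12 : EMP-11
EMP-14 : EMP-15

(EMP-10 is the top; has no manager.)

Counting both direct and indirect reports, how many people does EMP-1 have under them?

EMP-1 directly manages EMP-15. Under EMP-15: EMP-14, EMP-9 (2). That's 3 in total.

3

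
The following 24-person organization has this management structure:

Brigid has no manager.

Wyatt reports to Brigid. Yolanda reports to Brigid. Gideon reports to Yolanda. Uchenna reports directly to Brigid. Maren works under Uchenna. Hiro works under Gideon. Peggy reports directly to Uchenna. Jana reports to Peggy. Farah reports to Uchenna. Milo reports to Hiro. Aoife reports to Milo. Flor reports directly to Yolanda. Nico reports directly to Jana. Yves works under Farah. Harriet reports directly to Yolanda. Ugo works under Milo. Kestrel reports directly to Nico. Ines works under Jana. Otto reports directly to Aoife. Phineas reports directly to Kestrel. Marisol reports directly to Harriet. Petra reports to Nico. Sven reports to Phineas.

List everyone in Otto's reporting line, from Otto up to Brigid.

Otto -> Aoife -> Milo -> Hiro -> Gideon -> Yolanda -> Brigid

Otto reports to Aoife. Aoife reports to Milo. Milo reports to Hiro. Hiro reports to Gideon. Gideon reports to Yolanda. Yolanda reports to Brigid. Brigid is at the top.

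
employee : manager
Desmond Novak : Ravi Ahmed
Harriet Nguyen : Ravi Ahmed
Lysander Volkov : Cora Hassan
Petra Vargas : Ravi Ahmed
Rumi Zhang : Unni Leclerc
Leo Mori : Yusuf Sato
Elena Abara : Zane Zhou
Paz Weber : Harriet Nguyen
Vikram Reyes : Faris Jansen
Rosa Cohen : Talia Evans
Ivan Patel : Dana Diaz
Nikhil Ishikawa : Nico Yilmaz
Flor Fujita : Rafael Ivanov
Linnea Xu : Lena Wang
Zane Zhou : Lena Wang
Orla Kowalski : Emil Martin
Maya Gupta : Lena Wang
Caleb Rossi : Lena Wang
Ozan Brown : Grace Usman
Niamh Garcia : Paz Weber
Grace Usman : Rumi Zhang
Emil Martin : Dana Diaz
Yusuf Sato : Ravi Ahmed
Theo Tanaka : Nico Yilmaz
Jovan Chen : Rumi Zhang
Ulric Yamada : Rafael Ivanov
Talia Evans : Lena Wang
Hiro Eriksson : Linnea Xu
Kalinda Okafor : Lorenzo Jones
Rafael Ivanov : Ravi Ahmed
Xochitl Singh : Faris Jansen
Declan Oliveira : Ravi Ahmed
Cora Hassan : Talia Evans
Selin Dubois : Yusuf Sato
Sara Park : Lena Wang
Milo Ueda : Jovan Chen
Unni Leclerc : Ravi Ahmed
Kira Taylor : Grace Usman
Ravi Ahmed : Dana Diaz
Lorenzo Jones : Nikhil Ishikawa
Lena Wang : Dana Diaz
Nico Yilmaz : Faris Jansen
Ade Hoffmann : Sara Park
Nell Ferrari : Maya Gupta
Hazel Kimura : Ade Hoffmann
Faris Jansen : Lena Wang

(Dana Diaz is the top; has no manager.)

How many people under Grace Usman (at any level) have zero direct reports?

2

The people in Grace Usman's organization with no one reporting to them are Kira Taylor, Ozan Brown. That is 2.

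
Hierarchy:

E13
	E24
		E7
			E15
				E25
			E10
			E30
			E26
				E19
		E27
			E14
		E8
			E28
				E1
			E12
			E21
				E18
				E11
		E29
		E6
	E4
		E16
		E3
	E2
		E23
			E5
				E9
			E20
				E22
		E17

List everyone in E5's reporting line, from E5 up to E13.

E5 -> E23 -> E2 -> E13

E5 reports to E23. E23 reports to E2. E2 reports to E13. E13 is at the top.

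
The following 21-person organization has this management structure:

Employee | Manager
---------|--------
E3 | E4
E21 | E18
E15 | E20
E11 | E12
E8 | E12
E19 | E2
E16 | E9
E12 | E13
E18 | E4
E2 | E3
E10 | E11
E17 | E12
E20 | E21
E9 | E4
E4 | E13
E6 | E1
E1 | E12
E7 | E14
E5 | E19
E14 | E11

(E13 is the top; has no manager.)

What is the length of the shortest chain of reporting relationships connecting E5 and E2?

2

E5 is in E2's organization: the chain from E5 up to E2 is E5 → E19 → E2, which is 2 links.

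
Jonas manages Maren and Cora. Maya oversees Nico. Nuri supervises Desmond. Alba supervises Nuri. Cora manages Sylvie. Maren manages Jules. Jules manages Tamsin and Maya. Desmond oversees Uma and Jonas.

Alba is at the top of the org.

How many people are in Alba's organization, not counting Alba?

Alba directly manages Nuri. Under Nuri: Desmond, Uma, Jonas, Cora, Sylvie, Maren, Jules, Maya, Nico, Tamsin (10). That's 11 in total.

11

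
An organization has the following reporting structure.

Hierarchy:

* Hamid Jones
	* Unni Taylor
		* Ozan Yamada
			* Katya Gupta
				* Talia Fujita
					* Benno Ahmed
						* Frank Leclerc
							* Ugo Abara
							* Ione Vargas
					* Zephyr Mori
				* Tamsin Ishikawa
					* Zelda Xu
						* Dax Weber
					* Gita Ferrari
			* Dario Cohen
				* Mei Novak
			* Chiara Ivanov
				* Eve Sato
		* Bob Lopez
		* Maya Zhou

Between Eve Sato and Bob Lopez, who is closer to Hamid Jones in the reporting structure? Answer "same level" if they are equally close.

Eve Sato is 4 levels below Hamid Jones; Bob Lopez is 2. Bob Lopez is higher.

Bob Lopez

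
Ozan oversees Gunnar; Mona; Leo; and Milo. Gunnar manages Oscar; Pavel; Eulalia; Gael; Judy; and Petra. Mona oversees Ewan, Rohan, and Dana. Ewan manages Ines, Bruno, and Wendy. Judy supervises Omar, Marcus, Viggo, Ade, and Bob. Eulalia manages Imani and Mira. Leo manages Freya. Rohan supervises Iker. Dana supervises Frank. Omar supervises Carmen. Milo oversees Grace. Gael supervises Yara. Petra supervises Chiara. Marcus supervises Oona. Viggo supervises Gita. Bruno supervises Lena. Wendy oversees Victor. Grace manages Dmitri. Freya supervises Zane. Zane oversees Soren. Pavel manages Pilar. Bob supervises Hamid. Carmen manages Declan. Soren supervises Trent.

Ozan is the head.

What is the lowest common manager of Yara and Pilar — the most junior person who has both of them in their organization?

Yara's chain of managers is Gael, Gunnar, Ozan. Pilar's chain of managers is Pavel, Gunnar, Ozan. The first manager that appears in both chains is Gunnar.

Gunnar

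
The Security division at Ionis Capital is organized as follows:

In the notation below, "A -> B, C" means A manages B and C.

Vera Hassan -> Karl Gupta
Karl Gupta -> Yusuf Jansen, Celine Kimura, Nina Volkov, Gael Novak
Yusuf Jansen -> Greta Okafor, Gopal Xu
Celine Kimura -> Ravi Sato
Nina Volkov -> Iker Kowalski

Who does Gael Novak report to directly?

Karl Gupta

Gael Novak reports directly to Karl Gupta.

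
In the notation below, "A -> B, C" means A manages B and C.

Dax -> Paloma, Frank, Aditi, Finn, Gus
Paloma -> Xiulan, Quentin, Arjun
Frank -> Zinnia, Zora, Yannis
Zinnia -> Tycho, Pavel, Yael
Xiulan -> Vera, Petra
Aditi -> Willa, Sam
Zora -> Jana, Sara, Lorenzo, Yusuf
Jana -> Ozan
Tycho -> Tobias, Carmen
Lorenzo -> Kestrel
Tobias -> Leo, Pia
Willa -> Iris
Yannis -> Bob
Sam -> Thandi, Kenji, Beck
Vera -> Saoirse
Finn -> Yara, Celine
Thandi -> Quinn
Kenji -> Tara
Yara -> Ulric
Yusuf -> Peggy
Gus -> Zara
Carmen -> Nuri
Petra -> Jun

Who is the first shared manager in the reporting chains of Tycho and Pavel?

Tycho's chain of managers is Zinnia, Frank, Dax. Pavel's chain of managers is Zinnia, Frank, Dax. The first manager that appears in both chains is Zinnia.

Zinnia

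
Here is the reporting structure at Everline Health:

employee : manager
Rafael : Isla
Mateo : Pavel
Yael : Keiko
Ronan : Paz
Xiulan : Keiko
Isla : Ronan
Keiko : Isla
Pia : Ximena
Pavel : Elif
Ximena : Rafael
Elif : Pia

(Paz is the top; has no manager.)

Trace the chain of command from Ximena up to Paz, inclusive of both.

Ximena reports to Rafael. Rafael reports to Isla. Isla reports to Ronan. Ronan reports to Paz. Paz is at the top.

Ximena -> Rafael -> Isla -> Ronan -> Paz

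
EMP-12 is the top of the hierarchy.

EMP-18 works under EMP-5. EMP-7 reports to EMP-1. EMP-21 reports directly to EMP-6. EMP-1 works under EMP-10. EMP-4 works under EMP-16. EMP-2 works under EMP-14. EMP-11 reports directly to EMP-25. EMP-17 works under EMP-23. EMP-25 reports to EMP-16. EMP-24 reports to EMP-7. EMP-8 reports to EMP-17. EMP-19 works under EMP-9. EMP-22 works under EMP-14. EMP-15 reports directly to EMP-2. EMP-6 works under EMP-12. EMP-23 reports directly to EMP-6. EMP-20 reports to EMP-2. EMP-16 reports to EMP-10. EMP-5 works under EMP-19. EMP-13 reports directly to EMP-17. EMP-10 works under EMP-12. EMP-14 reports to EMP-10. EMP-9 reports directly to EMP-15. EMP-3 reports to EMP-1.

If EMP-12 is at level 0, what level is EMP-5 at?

Chain from EMP-5 up to EMP-12: EMP-5 → EMP-19 → EMP-9 → EMP-15 → EMP-2 → EMP-14 → EMP-10 → EMP-12. That is 7 steps up, so EMP-5 is 7 levels below EMP-12.

7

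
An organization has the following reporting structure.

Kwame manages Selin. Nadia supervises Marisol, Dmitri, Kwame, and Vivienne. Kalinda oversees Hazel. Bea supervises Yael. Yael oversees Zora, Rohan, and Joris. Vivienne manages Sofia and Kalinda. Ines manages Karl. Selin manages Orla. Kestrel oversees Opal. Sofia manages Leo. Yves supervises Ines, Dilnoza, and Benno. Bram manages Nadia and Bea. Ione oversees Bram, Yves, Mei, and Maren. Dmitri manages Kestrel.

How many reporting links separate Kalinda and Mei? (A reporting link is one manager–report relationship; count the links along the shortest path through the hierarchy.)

Kalinda is 4 levels below Ione, and Mei is 1 level below Ione (their lowest common manager). The shortest path runs up from Kalinda to Ione and back down to Mei: 4 + 1 = 5 links.

5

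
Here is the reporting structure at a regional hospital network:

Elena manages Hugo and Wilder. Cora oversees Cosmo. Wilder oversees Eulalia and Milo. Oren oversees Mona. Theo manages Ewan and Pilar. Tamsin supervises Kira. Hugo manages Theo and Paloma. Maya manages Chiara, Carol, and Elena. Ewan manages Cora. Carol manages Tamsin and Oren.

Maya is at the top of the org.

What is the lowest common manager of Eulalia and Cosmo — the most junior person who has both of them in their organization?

Elena

Eulalia's chain of managers is Wilder, Elena, Maya. Cosmo's chain of managers is Cora, Ewan, Theo, Hugo, Elena, Maya. The first manager that appears in both chains is Elena.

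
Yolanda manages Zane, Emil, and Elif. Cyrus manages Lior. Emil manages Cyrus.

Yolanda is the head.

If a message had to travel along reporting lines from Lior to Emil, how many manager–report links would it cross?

2

Lior is in Emil's organization: the chain from Lior up to Emil is Lior → Cyrus → Emil, which is 2 links.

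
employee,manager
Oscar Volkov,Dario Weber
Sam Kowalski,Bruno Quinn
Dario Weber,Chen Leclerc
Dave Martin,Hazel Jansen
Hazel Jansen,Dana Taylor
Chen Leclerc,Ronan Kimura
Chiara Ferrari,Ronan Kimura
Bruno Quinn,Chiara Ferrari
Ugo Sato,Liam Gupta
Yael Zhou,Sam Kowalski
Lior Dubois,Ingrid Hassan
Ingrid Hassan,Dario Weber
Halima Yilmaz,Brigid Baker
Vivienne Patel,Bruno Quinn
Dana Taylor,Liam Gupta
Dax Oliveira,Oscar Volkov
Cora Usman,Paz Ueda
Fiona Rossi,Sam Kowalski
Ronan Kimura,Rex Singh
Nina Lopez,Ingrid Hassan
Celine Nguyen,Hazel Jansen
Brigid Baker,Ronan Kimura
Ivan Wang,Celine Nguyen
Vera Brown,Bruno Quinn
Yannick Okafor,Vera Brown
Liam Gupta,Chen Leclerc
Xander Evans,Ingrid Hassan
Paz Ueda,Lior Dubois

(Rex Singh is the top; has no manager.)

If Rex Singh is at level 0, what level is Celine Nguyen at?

Chain from Celine Nguyen up to Rex Singh: Celine Nguyen → Hazel Jansen → Dana Taylor → Liam Gupta → Chen Leclerc → Ronan Kimura → Rex Singh. That is 6 steps up, so Celine Nguyen is 6 levels below Rex Singh.

6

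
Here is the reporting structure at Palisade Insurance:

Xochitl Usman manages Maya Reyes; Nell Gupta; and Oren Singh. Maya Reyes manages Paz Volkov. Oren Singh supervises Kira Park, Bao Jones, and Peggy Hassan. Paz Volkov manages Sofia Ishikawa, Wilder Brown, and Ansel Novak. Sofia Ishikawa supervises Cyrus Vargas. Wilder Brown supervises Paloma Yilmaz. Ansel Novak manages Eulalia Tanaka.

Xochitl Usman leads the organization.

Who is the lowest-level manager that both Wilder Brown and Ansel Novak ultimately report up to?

Wilder Brown's chain of managers is Paz Volkov, Maya Reyes, Xochitl Usman. Ansel Novak's chain of managers is Paz Volkov, Maya Reyes, Xochitl Usman. The first manager that appears in both chains is Paz Volkov.

Paz Volkov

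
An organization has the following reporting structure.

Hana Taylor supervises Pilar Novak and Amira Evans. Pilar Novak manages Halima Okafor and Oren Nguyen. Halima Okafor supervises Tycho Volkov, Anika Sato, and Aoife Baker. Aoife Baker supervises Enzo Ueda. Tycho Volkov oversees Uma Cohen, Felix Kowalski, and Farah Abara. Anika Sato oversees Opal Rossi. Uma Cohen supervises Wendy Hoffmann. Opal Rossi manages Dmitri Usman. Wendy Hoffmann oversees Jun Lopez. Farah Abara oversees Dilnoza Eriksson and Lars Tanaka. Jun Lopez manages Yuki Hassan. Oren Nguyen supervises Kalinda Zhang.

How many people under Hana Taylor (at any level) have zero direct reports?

8

The people in Hana Taylor's organization with no one reporting to them are Amira Evans, Kalinda Zhang, Dmitri Usman, Lars Tanaka, Dilnoza Eriksson, Felix Kowalski, Yuki Hassan, Enzo Ueda. That is 8.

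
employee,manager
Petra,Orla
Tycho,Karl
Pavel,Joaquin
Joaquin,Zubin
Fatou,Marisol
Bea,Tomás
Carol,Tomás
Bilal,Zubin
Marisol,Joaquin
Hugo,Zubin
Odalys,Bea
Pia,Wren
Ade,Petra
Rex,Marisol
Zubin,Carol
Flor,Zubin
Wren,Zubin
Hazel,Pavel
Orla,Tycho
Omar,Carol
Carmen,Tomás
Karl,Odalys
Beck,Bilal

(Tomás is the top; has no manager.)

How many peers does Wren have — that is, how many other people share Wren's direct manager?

Wren reports to Zubin. Zubin's other direct reports are Bilal, Flor, Joaquin, Hugo — 4 peers.

4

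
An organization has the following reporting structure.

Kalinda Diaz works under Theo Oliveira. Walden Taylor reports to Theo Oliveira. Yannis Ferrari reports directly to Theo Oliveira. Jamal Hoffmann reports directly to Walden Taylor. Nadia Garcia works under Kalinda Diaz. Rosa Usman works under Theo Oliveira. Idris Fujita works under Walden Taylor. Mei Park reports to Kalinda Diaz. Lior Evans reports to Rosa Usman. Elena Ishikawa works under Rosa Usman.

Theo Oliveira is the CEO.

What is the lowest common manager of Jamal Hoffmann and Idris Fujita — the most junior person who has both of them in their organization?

Walden Taylor

Jamal Hoffmann's chain of managers is Walden Taylor, Theo Oliveira. Idris Fujita's chain of managers is Walden Taylor, Theo Oliveira. The first manager that appears in both chains is Walden Taylor.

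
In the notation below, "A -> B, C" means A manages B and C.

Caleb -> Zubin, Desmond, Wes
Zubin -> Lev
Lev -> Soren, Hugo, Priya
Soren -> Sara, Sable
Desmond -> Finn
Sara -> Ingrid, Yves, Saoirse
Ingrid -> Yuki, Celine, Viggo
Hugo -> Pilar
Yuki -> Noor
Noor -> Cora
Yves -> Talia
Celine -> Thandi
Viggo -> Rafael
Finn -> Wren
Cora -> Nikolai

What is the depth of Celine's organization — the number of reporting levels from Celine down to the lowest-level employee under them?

1

The longest chain under Celine runs Celine → Thandi, which is 1 level below Celine.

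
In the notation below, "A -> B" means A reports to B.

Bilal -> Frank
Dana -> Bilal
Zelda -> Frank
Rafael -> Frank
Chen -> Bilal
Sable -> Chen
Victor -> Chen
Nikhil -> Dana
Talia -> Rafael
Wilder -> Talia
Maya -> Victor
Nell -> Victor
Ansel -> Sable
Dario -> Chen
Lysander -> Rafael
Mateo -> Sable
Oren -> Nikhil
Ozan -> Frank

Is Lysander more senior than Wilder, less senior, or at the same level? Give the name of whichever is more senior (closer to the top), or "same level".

Lysander is 2 levels below Frank; Wilder is 3. Lysander is higher.

Lysander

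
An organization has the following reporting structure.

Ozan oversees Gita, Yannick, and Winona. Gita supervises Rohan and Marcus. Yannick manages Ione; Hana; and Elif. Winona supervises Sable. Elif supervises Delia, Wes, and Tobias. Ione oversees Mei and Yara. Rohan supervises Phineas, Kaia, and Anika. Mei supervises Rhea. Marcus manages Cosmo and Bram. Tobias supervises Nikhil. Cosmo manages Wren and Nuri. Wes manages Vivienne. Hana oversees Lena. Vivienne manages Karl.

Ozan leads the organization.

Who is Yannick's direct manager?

Ozan

Yannick reports directly to Ozan.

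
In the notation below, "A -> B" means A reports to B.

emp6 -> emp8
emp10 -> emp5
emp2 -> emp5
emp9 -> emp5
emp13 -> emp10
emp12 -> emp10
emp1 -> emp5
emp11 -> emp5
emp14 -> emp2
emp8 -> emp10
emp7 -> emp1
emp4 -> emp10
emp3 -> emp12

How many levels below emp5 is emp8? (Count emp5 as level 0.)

Chain from emp8 up to emp5: emp8 → emp10 → emp5. That is 2 steps up, so emp8 is 2 levels below emp5.

2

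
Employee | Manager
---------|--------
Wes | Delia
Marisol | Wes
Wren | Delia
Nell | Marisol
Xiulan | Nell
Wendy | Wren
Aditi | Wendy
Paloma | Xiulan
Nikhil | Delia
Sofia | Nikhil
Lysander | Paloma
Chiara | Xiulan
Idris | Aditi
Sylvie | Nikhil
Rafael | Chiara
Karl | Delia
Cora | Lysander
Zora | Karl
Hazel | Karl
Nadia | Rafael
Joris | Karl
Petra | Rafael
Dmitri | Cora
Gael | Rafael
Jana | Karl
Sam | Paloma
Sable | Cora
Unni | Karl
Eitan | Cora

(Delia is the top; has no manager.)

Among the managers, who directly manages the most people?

Direct-report counts: Delia has 4; Karl has 5; Nikhil has 2; Wren has 1; Wendy has 1; Aditi has 1; Wes has 1; Marisol has 1; Nell has 1; Xiulan has 2; Chiara has 1; Rafael has 3; Paloma has 2; Lysander has 1; Cora has 3. The largest is 5, held by Karl.

Karl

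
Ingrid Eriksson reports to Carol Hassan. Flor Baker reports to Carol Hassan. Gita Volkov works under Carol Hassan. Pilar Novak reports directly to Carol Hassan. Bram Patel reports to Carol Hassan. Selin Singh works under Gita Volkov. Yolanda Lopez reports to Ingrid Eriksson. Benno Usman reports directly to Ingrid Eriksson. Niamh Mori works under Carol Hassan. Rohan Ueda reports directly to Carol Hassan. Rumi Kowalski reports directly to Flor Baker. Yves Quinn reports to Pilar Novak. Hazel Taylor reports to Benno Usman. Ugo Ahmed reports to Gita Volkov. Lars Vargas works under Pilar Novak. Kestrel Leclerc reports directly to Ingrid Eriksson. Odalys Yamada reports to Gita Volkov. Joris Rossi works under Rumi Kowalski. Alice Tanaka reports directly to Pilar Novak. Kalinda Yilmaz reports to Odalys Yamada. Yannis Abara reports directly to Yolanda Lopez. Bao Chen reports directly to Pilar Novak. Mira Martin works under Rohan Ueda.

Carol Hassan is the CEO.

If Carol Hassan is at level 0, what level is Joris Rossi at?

Chain from Joris Rossi up to Carol Hassan: Joris Rossi → Rumi Kowalski → Flor Baker → Carol Hassan. That is 3 steps up, so Joris Rossi is 3 levels below Carol Hassan.

3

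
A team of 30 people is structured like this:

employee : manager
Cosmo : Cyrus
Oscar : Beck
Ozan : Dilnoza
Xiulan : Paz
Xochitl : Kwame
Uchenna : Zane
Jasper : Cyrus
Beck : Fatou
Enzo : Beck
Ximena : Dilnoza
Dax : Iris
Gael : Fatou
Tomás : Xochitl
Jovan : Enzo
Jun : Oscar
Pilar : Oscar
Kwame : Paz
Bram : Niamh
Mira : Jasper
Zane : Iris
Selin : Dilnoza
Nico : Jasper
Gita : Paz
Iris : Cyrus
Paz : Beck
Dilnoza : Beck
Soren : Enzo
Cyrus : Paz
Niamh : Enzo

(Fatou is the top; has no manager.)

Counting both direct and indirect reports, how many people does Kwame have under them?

2

Kwame directly manages Xochitl. Under Xochitl: Tomás (1). That's 2 in total.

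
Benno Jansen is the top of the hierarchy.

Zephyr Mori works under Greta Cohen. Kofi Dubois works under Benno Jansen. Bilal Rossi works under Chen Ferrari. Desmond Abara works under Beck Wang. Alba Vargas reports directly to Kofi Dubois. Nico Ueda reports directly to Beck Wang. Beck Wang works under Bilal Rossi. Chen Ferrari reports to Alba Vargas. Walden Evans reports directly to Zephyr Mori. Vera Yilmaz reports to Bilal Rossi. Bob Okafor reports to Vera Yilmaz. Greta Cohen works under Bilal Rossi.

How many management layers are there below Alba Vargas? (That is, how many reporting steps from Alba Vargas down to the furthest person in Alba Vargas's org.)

5

The longest chain under Alba Vargas runs Alba Vargas → Chen Ferrari → Bilal Rossi → Greta Cohen → Zephyr Mori → Walden Evans, which is 5 levels below Alba Vargas.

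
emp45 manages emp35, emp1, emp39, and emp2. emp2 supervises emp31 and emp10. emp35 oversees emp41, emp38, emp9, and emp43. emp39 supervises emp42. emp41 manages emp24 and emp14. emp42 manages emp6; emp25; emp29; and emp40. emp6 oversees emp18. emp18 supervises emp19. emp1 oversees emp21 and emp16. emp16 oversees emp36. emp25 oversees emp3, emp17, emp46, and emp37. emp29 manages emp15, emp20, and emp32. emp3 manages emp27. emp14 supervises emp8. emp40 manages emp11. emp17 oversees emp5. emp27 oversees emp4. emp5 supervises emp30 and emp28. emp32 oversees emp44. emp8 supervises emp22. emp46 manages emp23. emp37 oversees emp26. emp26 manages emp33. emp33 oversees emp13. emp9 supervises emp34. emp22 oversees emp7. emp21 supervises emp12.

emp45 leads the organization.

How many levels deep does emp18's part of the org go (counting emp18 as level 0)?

The longest chain under emp18 runs emp18 → emp19, which is 1 level below emp18.

1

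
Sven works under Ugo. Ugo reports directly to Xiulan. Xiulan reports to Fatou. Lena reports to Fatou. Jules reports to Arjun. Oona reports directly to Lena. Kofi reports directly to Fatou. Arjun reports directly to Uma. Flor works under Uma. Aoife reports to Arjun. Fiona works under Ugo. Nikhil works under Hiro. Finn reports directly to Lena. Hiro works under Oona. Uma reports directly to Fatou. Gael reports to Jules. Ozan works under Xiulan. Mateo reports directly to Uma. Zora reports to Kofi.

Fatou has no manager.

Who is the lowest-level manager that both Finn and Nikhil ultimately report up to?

Finn's chain of managers is Lena, Fatou. Nikhil's chain of managers is Hiro, Oona, Lena, Fatou. The first manager that appears in both chains is Lena.

Lena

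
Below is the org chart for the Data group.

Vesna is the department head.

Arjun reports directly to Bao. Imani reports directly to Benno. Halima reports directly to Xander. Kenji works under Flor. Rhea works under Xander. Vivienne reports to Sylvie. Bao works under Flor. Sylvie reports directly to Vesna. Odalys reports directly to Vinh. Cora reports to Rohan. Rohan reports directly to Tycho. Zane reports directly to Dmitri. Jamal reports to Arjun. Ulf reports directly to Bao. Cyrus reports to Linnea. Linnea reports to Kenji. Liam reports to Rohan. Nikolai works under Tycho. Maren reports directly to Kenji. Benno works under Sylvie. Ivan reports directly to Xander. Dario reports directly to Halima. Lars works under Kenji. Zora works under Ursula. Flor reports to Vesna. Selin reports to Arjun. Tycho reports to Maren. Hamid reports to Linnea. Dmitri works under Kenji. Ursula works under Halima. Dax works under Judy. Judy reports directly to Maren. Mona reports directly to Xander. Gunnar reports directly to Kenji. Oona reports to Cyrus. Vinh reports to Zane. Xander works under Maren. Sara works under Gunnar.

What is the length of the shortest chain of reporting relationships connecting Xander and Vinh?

Xander is 2 levels below Kenji, and Vinh is 3 levels below Kenji (their lowest common manager). The shortest path runs up from Xander to Kenji and back down to Vinh: 2 + 3 = 5 links.

5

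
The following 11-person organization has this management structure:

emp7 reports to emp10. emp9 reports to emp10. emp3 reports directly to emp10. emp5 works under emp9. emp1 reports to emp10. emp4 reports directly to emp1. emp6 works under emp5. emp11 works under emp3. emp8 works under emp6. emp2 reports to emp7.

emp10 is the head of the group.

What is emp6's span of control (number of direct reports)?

1

emp6 directly manages emp8. That is 1 direct report.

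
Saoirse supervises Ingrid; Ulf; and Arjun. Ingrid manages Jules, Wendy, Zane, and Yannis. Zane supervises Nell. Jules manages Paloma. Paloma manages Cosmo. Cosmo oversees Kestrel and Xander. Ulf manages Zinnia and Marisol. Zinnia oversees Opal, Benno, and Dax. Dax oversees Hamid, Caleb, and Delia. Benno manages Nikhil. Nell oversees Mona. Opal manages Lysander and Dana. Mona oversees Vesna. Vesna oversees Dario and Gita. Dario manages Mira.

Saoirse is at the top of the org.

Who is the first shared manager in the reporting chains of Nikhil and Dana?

Nikhil's chain of managers is Benno, Zinnia, Ulf, Saoirse. Dana's chain of managers is Opal, Zinnia, Ulf, Saoirse. The first manager that appears in both chains is Zinnia.

Zinnia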